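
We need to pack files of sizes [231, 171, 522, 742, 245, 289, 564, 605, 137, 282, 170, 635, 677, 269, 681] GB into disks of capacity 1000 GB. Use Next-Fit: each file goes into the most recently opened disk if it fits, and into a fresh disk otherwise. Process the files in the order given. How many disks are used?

8 disks

231 GB → disk 1 (remaining 769 GB)
171 GB → disk 1 (remaining 598 GB)
522 GB → disk 1 (remaining 76 GB)
742 GB → disk 2 (remaining 258 GB)
245 GB → disk 2 (remaining 13 GB)
289 GB → disk 3 (remaining 711 GB)
564 GB → disk 3 (remaining 147 GB)
605 GB → disk 4 (remaining 395 GB)
137 GB → disk 4 (remaining 258 GB)
282 GB → disk 5 (remaining 718 GB)
170 GB → disk 5 (remaining 548 GB)
635 GB → disk 6 (remaining 365 GB)
677 GB → disk 7 (remaining 323 GB)
269 GB → disk 7 (remaining 54 GB)
681 GB → disk 8 (remaining 319 GB)
Final disks: [231,171,522] [742,245] [289,564] [605,137] [282,170] [635] [677,269] [681].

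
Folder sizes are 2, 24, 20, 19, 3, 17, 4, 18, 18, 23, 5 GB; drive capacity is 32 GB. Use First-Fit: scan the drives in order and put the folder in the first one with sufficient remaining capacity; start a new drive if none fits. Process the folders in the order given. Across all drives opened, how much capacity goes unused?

2 GB → drive 1 (remaining 30 GB)
24 GB → drive 1 (remaining 6 GB)
20 GB → drive 2 (remaining 12 GB)
19 GB → drive 3 (remaining 13 GB)
3 GB → drive 1 (remaining 3 GB)
17 GB → drive 4 (remaining 15 GB)
4 GB → drive 2 (remaining 8 GB)
18 GB → drive 5 (remaining 14 GB)
18 GB → drive 6 (remaining 14 GB)
23 GB → drive 7 (remaining 9 GB)
5 GB → drive 2 (remaining 3 GB)
7 drives × 32 GB = 224 GB; used 153 GB; unused 71 GB.

71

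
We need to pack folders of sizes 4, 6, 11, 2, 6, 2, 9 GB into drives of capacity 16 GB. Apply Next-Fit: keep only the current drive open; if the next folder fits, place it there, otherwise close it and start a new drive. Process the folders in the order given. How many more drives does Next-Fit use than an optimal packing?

1

Next-Fit: [4,6] [11,2] [6,2] [9] → 4 drives.
Total size 40 GB; any packing needs at least ⌈40/16⌉ = 3 drives.
An optimal packing achieves that bound: [11,4] [9,6] [6,2,2] → 3 drives.
Excess: 4 − 3 = 1.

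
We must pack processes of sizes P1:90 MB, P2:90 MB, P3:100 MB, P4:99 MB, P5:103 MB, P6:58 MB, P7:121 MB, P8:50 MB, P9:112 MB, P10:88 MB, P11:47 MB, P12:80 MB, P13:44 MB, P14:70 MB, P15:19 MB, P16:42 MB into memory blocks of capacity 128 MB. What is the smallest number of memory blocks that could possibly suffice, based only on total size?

10 memory blocks

Total size = 90 + 90 + 100 + 99 + 103 + 58 + 121 + 50 + 112 + 88 + 47 + 80 + 44 + 70 + 19 + 42 = 1213 MB.
⌈1213 / 128⌉ = 10.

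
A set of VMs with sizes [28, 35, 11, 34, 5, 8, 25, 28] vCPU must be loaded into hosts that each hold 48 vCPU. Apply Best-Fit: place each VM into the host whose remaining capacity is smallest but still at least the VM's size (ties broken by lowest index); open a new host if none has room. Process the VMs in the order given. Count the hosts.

5 hosts

28 vCPU → host 1 (remaining 20 vCPU)
35 vCPU → host 2 (remaining 13 vCPU)
11 vCPU → host 2 (remaining 2 vCPU)
34 vCPU → host 3 (remaining 14 vCPU)
5 vCPU → host 3 (remaining 9 vCPU)
8 vCPU → host 3 (remaining 1 vCPU)
25 vCPU → host 4 (remaining 23 vCPU)
28 vCPU → host 5 (remaining 20 vCPU)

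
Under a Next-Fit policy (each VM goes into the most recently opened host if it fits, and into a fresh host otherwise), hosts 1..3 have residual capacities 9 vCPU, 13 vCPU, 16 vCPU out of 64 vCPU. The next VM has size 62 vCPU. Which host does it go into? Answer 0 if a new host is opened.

0

Next-Fit only looks at host 3, which has 16 vCPU free.
62 vCPU does not fit, so a new host is opened.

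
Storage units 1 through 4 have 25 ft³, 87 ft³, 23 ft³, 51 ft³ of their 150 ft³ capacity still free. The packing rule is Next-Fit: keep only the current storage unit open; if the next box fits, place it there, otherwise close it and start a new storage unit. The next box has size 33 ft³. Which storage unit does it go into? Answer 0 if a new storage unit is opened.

4

Next-Fit only looks at storage unit 4, which has 51 ft³ free.
33 ft³ fits there.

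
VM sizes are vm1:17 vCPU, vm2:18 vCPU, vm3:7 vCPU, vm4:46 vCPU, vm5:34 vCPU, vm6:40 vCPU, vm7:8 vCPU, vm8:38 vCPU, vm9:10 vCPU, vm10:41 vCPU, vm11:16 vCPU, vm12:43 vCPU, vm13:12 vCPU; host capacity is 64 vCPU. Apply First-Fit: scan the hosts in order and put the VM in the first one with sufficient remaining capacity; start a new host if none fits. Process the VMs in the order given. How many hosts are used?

host 1: place vm1 (17 vCPU), 47 vCPU left
host 1: place vm2 (18 vCPU), 29 vCPU left
host 1: place vm3 (7 vCPU), 22 vCPU left
host 2: place vm4 (46 vCPU), 18 vCPU left
host 3: place vm5 (34 vCPU), 30 vCPU left
host 4: place vm6 (40 vCPU), 24 vCPU left
host 1: place vm7 (8 vCPU), 14 vCPU left
host 5: place vm8 (38 vCPU), 26 vCPU left
host 1: place vm9 (10 vCPU), 4 vCPU left
host 6: place vm10 (41 vCPU), 23 vCPU left
host 2: place vm11 (16 vCPU), 2 vCPU left
host 7: place vm12 (43 vCPU), 21 vCPU left
host 3: place vm13 (12 vCPU), 18 vCPU left

7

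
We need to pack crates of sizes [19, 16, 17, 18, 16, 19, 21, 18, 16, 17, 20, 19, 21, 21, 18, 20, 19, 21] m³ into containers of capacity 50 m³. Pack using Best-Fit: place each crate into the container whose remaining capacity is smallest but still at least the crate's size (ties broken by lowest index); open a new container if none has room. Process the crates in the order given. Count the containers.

9

19 m³ → container 1 (remaining 31 m³)
16 m³ → container 1 (remaining 15 m³)
17 m³ → container 2 (remaining 33 m³)
18 m³ → container 2 (remaining 15 m³)
16 m³ → container 3 (remaining 34 m³)
19 m³ → container 3 (remaining 15 m³)
21 m³ → container 4 (remaining 29 m³)
18 m³ → container 4 (remaining 11 m³)
16 m³ → container 5 (remaining 34 m³)
17 m³ → container 5 (remaining 17 m³)
20 m³ → container 6 (remaining 30 m³)
19 m³ → container 6 (remaining 11 m³)
21 m³ → container 7 (remaining 29 m³)
21 m³ → container 7 (remaining 8 m³)
18 m³ → container 8 (remaining 32 m³)
20 m³ → container 8 (remaining 12 m³)
19 m³ → container 9 (remaining 31 m³)
21 m³ → container 9 (remaining 10 m³)
Final containers: [19,16] [17,18] [16,19] [21,18] [16,17] [20,19] [21,21] [18,20] [19,21].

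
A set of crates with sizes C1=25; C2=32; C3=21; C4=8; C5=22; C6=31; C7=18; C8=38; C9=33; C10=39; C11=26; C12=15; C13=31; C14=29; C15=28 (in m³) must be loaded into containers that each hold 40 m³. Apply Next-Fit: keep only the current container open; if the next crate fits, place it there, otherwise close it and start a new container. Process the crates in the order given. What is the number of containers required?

C1 (25 m³) → container 1 (remaining 15 m³)
C2 (32 m³) → container 2 (remaining 8 m³)
C3 (21 m³) → container 3 (remaining 19 m³)
C4 (8 m³) → container 3 (remaining 11 m³)
C5 (22 m³) → container 4 (remaining 18 m³)
C6 (31 m³) → container 5 (remaining 9 m³)
C7 (18 m³) → container 6 (remaining 22 m³)
C8 (38 m³) → container 7 (remaining 2 m³)
C9 (33 m³) → container 8 (remaining 7 m³)
C10 (39 m³) → container 9 (remaining 1 m³)
C11 (26 m³) → container 10 (remaining 14 m³)
C12 (15 m³) → container 11 (remaining 25 m³)
C13 (31 m³) → container 12 (remaining 9 m³)
C14 (29 m³) → container 13 (remaining 11 m³)
C15 (28 m³) → container 14 (remaining 12 m³)
Final containers: [25] [32] [21,8] [22] [31] [18] [38] [33] [39] [26] [15] [31] [29] [28].

14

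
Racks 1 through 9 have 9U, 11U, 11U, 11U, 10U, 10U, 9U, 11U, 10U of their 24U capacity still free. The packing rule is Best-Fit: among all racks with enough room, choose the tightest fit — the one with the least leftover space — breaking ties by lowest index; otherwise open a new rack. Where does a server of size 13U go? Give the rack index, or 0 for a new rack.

No rack has ≥ 13U free, so a new rack is opened.

0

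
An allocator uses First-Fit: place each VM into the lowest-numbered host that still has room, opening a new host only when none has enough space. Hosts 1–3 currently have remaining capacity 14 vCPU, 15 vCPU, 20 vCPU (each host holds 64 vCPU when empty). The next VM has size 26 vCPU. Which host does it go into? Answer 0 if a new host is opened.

No host has ≥ 26 vCPU free, so a new host is opened.

0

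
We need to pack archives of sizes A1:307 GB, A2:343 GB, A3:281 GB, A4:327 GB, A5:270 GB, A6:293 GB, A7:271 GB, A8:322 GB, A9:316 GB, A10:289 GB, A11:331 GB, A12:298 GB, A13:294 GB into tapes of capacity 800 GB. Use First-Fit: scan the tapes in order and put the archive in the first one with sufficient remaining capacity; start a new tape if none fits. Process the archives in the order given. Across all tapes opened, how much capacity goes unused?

Put A1 (307 GB) in tape 1; 493 GB remain.
Put A2 (343 GB) in tape 1; 150 GB remain.
Put A3 (281 GB) in tape 2; 519 GB remain.
Put A4 (327 GB) in tape 2; 192 GB remain.
Put A5 (270 GB) in tape 3; 530 GB remain.
Put A6 (293 GB) in tape 3; 237 GB remain.
Put A7 (271 GB) in tape 4; 529 GB remain.
Put A8 (322 GB) in tape 4; 207 GB remain.
Put A9 (316 GB) in tape 5; 484 GB remain.
Put A10 (289 GB) in tape 5; 195 GB remain.
Put A11 (331 GB) in tape 6; 469 GB remain.
Put A12 (298 GB) in tape 6; 171 GB remain.
Put A13 (294 GB) in tape 7; 506 GB remain.
7 tapes × 800 GB = 5600 GB; used 3942 GB; unused 1658 GB.

1658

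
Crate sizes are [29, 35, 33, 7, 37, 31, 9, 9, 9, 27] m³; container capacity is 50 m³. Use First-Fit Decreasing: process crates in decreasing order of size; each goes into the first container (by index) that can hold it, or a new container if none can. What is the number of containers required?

6

Sorted descending: 37, 35, 33, 31, 29, 27, 9, 9, 9, 7.
37 m³ → container 1 (remaining 13 m³)
35 m³ → container 2 (remaining 15 m³)
33 m³ → container 3 (remaining 17 m³)
31 m³ → container 4 (remaining 19 m³)
29 m³ → container 5 (remaining 21 m³)
27 m³ → container 6 (remaining 23 m³)
9 m³ → container 1 (remaining 4 m³)
9 m³ → container 2 (remaining 6 m³)
9 m³ → container 3 (remaining 8 m³)
7 m³ → container 3 (remaining 1 m³)
Final containers: [37,9] [35,9] [33,9,7] [31] [29] [27].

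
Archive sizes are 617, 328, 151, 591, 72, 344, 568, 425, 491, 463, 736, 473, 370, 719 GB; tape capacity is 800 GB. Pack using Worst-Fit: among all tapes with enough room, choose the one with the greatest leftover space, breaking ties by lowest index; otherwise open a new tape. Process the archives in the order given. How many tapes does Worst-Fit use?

617 GB → tape 1 (remaining 183 GB)
328 GB → tape 2 (remaining 472 GB)
151 GB → tape 2 (remaining 321 GB)
591 GB → tape 3 (remaining 209 GB)
72 GB → tape 2 (remaining 249 GB)
344 GB → tape 4 (remaining 456 GB)
568 GB → tape 5 (remaining 232 GB)
425 GB → tape 4 (remaining 31 GB)
491 GB → tape 6 (remaining 309 GB)
463 GB → tape 7 (remaining 337 GB)
736 GB → tape 8 (remaining 64 GB)
473 GB → tape 9 (remaining 327 GB)
370 GB → tape 10 (remaining 430 GB)
719 GB → tape 11 (remaining 81 GB)
Final tapes: [617] [328,151,72] [591] [344,425] [568] [491] [463] [736] [473] [370] [719].

11 tapes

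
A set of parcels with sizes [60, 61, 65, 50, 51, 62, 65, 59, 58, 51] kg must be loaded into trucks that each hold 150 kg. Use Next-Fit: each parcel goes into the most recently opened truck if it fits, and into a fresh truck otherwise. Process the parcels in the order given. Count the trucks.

60 kg → truck 1 (remaining 90 kg)
61 kg → truck 1 (remaining 29 kg)
65 kg → truck 2 (remaining 85 kg)
50 kg → truck 2 (remaining 35 kg)
51 kg → truck 3 (remaining 99 kg)
62 kg → truck 3 (remaining 37 kg)
65 kg → truck 4 (remaining 85 kg)
59 kg → truck 4 (remaining 26 kg)
58 kg → truck 5 (remaining 92 kg)
51 kg → truck 5 (remaining 41 kg)

5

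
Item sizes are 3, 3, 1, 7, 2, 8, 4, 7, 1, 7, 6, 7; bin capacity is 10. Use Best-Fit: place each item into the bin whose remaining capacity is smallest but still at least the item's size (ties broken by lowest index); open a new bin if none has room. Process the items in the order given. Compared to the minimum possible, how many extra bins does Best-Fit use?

Best-Fit: [3,3,1,2,1] [7] [8] [4,6] [7] [7] [7] → 7 bins.
Total size 56; any packing needs at least ⌈56/10⌉ = 6 bins.
An optimal packing achieves that bound: [8,2] [7,3] [7,3] [7,1,1] [7] [6,4] → 6 bins.
Excess: 7 − 6 = 1.

1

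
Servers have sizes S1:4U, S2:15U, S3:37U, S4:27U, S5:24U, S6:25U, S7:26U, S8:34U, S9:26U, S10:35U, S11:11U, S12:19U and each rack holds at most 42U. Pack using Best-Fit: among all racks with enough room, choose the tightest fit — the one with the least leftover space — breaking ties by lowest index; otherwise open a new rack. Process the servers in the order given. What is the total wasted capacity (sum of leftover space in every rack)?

S1 (4U) → rack 1 (remaining 38U)
S2 (15U) → rack 1 (remaining 23U)
S3 (37U) → rack 2 (remaining 5U)
S4 (27U) → rack 3 (remaining 15U)
S5 (24U) → rack 4 (remaining 18U)
S6 (25U) → rack 5 (remaining 17U)
S7 (26U) → rack 6 (remaining 16U)
S8 (34U) → rack 7 (remaining 8U)
S9 (26U) → rack 8 (remaining 16U)
S10 (35U) → rack 9 (remaining 7U)
S11 (11U) → rack 3 (remaining 4U)
S12 (19U) → rack 1 (remaining 4U)
9 racks × 42U = 378U; used 283U; unused 95U.

95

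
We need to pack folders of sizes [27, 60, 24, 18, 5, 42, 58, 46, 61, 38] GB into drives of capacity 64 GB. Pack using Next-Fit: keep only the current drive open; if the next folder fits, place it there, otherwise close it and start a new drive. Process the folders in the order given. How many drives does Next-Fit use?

drive 1: place 27 GB, 37 GB left
drive 2: place 60 GB, 4 GB left
drive 3: place 24 GB, 40 GB left
drive 3: place 18 GB, 22 GB left
drive 3: place 5 GB, 17 GB left
drive 4: place 42 GB, 22 GB left
drive 5: place 58 GB, 6 GB left
drive 6: place 46 GB, 18 GB left
drive 7: place 61 GB, 3 GB left
drive 8: place 38 GB, 26 GB left
Final drives: [27] [60] [24,18,5] [42] [58] [46] [61] [38].

8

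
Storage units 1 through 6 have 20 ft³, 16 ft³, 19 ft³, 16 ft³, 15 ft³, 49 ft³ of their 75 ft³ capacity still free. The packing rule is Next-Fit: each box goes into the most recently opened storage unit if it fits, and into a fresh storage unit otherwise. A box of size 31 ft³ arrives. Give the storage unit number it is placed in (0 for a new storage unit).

6

Next-Fit only looks at storage unit 6, which has 49 ft³ free.
31 ft³ fits there.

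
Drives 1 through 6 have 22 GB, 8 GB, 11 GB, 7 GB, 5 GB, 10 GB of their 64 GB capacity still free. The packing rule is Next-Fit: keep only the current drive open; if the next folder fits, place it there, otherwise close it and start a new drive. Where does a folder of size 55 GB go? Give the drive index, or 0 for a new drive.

0

Next-Fit only looks at drive 6, which has 10 GB free.
55 GB does not fit, so a new drive is opened.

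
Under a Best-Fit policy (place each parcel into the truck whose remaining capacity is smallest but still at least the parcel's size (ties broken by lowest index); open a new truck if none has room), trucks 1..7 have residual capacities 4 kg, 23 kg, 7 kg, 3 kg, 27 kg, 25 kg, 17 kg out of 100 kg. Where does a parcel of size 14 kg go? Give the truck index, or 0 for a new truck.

7

Trucks with room: truck 2 (23 kg), truck 5 (27 kg), truck 6 (25 kg), truck 7 (17 kg).
Tightest fit is truck 7 with 17 kg free.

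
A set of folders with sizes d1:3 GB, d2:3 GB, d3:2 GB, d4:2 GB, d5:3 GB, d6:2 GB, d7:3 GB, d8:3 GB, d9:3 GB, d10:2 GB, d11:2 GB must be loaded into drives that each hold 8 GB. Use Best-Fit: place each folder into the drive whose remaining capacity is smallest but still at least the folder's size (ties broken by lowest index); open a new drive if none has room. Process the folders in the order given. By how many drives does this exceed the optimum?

0

Best-Fit: [3,3,2] [2,3,2] [3,3,2] [3,2] → 4 drives.
Total size 28 GB; any packing needs at least ⌈28/8⌉ = 4 drives.
So 4 is already optimal.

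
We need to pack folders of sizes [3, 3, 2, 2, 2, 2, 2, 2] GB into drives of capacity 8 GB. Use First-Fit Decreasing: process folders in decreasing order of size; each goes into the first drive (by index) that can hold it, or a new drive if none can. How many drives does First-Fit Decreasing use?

3 drives

Sorted descending: 3, 3, 2, 2, 2, 2, 2, 2.
drive 1: place 3 GB, 5 GB left
drive 1: place 3 GB, 2 GB left
drive 1: place 2 GB, 0 GB left
drive 2: place 2 GB, 6 GB left
drive 2: place 2 GB, 4 GB left
drive 2: place 2 GB, 2 GB left
drive 2: place 2 GB, 0 GB left
drive 3: place 2 GB, 6 GB left
Final drives: [3,3,2] [2,2,2,2] [2].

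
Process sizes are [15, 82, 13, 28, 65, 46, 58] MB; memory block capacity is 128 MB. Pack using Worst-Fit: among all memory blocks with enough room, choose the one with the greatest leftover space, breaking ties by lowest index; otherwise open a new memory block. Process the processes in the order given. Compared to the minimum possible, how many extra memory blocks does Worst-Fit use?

Worst-Fit: [15,82,13] [28,65] [46,58] → 3 memory blocks.
Total size 307 MB; any packing needs at least ⌈307/128⌉ = 3 memory blocks.
So 3 is already optimal.

0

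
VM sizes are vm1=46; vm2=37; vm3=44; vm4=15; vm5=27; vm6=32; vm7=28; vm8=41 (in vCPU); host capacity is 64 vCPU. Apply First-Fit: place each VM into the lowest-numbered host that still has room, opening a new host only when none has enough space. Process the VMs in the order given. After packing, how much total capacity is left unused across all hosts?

vm1 (46 vCPU) → host 1 (remaining 18 vCPU)
vm2 (37 vCPU) → host 2 (remaining 27 vCPU)
vm3 (44 vCPU) → host 3 (remaining 20 vCPU)
vm4 (15 vCPU) → host 1 (remaining 3 vCPU)
vm5 (27 vCPU) → host 2 (remaining 0 vCPU)
vm6 (32 vCPU) → host 4 (remaining 32 vCPU)
vm7 (28 vCPU) → host 4 (remaining 4 vCPU)
vm8 (41 vCPU) → host 5 (remaining 23 vCPU)
5 hosts × 64 vCPU = 320 vCPU; used 270 vCPU; unused 50 vCPU.

50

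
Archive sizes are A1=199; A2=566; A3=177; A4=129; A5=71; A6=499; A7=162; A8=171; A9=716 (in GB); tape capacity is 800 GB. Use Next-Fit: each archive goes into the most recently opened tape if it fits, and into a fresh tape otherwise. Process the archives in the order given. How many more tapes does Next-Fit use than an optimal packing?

Next-Fit: [199,566] [177,129,71] [499,162] [171] [716] → 5 tapes.
Total size 2690 GB; any packing needs at least ⌈2690/800⌉ = 4 tapes.
An optimal packing achieves that bound: [716,71] [566,199] [499,177] [171,162,129] → 4 tapes.
Excess: 5 − 4 = 1.

1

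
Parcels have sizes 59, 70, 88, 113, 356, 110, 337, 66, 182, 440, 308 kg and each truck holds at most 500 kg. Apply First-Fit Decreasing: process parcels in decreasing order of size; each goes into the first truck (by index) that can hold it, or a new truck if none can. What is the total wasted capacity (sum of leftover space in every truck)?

Sorted descending: 440, 356, 337, 308, 182, 113, 110, 88, 70, 66, 59.
Put 440 kg in truck 1; 60 kg remain.
Put 356 kg in truck 2; 144 kg remain.
Put 337 kg in truck 3; 163 kg remain.
Put 308 kg in truck 4; 192 kg remain.
Put 182 kg in truck 4; 10 kg remain.
Put 113 kg in truck 2; 31 kg remain.
Put 110 kg in truck 3; 53 kg remain.
Put 88 kg in truck 5; 412 kg remain.
Put 70 kg in truck 5; 342 kg remain.
Put 66 kg in truck 5; 276 kg remain.
Put 59 kg in truck 1; 1 kg remain.
5 trucks × 500 kg = 2500 kg; used 2129 kg; unused 371 kg.

371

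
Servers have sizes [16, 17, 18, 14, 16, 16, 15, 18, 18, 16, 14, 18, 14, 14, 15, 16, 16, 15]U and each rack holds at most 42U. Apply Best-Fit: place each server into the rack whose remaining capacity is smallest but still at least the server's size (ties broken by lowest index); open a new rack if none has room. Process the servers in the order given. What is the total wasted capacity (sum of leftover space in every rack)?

92

rack 1: place 16U, 26U left
rack 1: place 17U, 9U left
rack 2: place 18U, 24U left
rack 2: place 14U, 10U left
rack 3: place 16U, 26U left
rack 3: place 16U, 10U left
rack 4: place 15U, 27U left
rack 4: place 18U, 9U left
rack 5: place 18U, 24U left
rack 5: place 16U, 8U left
rack 6: place 14U, 28U left
rack 6: place 18U, 10U left
rack 7: place 14U, 28U left
rack 7: place 14U, 14U left
rack 8: place 15U, 27U left
rack 8: place 16U, 11U left
rack 9: place 16U, 26U left
rack 9: place 15U, 11U left
9 racks × 42U = 378U; used 286U; unused 92U.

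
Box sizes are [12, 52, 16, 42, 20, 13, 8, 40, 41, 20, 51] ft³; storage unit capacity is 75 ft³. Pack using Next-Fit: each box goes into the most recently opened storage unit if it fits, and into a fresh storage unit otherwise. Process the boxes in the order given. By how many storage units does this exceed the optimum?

Next-Fit: [12,52] [16,42] [20,13,8] [40] [41,20] [51] → 6 storage units.
Total size 315 ft³; any packing needs at least ⌈315/75⌉ = 5 storage units.
An optimal packing achieves that bound: [52,20] [51,20] [42,16,13] [41,12,8] [40] → 5 storage units.
Excess: 6 − 5 = 1.

1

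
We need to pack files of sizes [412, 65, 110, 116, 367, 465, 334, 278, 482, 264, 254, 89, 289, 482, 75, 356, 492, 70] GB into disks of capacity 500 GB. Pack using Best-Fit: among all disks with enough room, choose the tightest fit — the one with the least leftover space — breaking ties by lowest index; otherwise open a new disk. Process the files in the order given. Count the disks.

412 GB → disk 1 (remaining 88 GB)
65 GB → disk 1 (remaining 23 GB)
110 GB → disk 2 (remaining 390 GB)
116 GB → disk 2 (remaining 274 GB)
367 GB → disk 3 (remaining 133 GB)
465 GB → disk 4 (remaining 35 GB)
334 GB → disk 5 (remaining 166 GB)
278 GB → disk 6 (remaining 222 GB)
482 GB → disk 7 (remaining 18 GB)
264 GB → disk 2 (remaining 10 GB)
254 GB → disk 8 (remaining 246 GB)
89 GB → disk 3 (remaining 44 GB)
289 GB → disk 9 (remaining 211 GB)
482 GB → disk 10 (remaining 18 GB)
75 GB → disk 5 (remaining 91 GB)
356 GB → disk 11 (remaining 144 GB)
492 GB → disk 12 (remaining 8 GB)
70 GB → disk 5 (remaining 21 GB)
Final disks: [412,65] [110,116,264] [367,89] [465] [334,75,70] [278] [482] [254] [289] [482] [356] [492].

12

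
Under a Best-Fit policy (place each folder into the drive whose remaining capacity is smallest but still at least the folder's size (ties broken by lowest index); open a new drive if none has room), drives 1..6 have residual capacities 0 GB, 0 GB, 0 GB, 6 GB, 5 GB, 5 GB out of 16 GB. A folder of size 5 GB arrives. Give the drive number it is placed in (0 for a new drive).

Drives with room: drive 4 (6 GB), drive 5 (5 GB), drive 6 (5 GB).
Tightest fit is drive 5 with 5 GB free.

5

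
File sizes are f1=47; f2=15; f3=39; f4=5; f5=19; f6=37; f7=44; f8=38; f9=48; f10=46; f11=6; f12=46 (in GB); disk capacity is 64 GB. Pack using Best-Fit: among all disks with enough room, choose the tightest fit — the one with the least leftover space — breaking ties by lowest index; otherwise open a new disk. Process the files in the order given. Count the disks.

Put f1 (47 GB) in disk 1; 17 GB remain.
Put f2 (15 GB) in disk 1; 2 GB remain.
Put f3 (39 GB) in disk 2; 25 GB remain.
Put f4 (5 GB) in disk 2; 20 GB remain.
Put f5 (19 GB) in disk 2; 1 GB remain.
Put f6 (37 GB) in disk 3; 27 GB remain.
Put f7 (44 GB) in disk 4; 20 GB remain.
Put f8 (38 GB) in disk 5; 26 GB remain.
Put f9 (48 GB) in disk 6; 16 GB remain.
Put f10 (46 GB) in disk 7; 18 GB remain.
Put f11 (6 GB) in disk 6; 10 GB remain.
Put f12 (46 GB) in disk 8; 18 GB remain.
Final disks: [47,15] [39,5,19] [37] [44] [38] [48,6] [46] [46].

8 disks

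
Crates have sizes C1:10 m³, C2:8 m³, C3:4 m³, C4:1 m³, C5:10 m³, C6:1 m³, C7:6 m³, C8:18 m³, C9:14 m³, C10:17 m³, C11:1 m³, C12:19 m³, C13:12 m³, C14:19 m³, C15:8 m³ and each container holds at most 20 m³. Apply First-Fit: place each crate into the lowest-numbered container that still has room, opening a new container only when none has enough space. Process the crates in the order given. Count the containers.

8

container 1: place C1 (10 m³), 10 m³ left
container 1: place C2 (8 m³), 2 m³ left
container 2: place C3 (4 m³), 16 m³ left
container 1: place C4 (1 m³), 1 m³ left
container 2: place C5 (10 m³), 6 m³ left
container 1: place C6 (1 m³), 0 m³ left
container 2: place C7 (6 m³), 0 m³ left
container 3: place C8 (18 m³), 2 m³ left
container 4: place C9 (14 m³), 6 m³ left
container 5: place C10 (17 m³), 3 m³ left
container 3: place C11 (1 m³), 1 m³ left
container 6: place C12 (19 m³), 1 m³ left
container 7: place C13 (12 m³), 8 m³ left
container 8: place C14 (19 m³), 1 m³ left
container 7: place C15 (8 m³), 0 m³ left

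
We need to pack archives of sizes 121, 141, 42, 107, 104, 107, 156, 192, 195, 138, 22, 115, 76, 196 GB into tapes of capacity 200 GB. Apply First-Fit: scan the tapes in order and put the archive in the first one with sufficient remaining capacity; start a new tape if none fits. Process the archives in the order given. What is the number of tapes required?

tape 1: place 121 GB, 79 GB left
tape 2: place 141 GB, 59 GB left
tape 1: place 42 GB, 37 GB left
tape 3: place 107 GB, 93 GB left
tape 4: place 104 GB, 96 GB left
tape 5: place 107 GB, 93 GB left
tape 6: place 156 GB, 44 GB left
tape 7: place 192 GB, 8 GB left
tape 8: place 195 GB, 5 GB left
tape 9: place 138 GB, 62 GB left
tape 1: place 22 GB, 15 GB left
tape 10: place 115 GB, 85 GB left
tape 3: place 76 GB, 17 GB left
tape 11: place 196 GB, 4 GB left
Final tapes: [121,42,22] [141] [107,76] [104] [107] [156] [192] [195] [138] [115] [196].

11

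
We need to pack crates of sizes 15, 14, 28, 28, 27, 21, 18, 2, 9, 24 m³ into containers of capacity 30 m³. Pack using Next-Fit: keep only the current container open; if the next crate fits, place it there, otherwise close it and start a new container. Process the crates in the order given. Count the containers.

7

container 1: place 15 m³, 15 m³ left
container 1: place 14 m³, 1 m³ left
container 2: place 28 m³, 2 m³ left
container 3: place 28 m³, 2 m³ left
container 4: place 27 m³, 3 m³ left
container 5: place 21 m³, 9 m³ left
container 6: place 18 m³, 12 m³ left
container 6: place 2 m³, 10 m³ left
container 6: place 9 m³, 1 m³ left
container 7: place 24 m³, 6 m³ left
Final containers: [15,14] [28] [28] [27] [21] [18,2,9] [24].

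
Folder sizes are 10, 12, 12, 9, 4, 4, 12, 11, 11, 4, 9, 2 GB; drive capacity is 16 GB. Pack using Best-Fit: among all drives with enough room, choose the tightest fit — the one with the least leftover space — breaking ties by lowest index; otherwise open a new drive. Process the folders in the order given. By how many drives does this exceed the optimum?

Best-Fit: [10] [12,4] [12,4] [9] [12,4] [11,2] [11] [9] → 8 drives.
8 folders exceed 8 GB (half the capacity), and no two of those can share a drive, so at least 8 drives are needed.
So 8 is already optimal.

0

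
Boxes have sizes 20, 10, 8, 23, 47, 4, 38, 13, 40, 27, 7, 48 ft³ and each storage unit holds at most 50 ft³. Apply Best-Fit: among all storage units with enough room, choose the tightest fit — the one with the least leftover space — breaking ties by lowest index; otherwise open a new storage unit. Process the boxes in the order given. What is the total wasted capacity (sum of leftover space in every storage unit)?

20 ft³ → storage unit 1 (remaining 30 ft³)
10 ft³ → storage unit 1 (remaining 20 ft³)
8 ft³ → storage unit 1 (remaining 12 ft³)
23 ft³ → storage unit 2 (remaining 27 ft³)
47 ft³ → storage unit 3 (remaining 3 ft³)
4 ft³ → storage unit 1 (remaining 8 ft³)
38 ft³ → storage unit 4 (remaining 12 ft³)
13 ft³ → storage unit 2 (remaining 14 ft³)
40 ft³ → storage unit 5 (remaining 10 ft³)
27 ft³ → storage unit 6 (remaining 23 ft³)
7 ft³ → storage unit 1 (remaining 1 ft³)
48 ft³ → storage unit 7 (remaining 2 ft³)
7 storage units × 50 ft³ = 350 ft³; used 285 ft³; unused 65 ft³.

65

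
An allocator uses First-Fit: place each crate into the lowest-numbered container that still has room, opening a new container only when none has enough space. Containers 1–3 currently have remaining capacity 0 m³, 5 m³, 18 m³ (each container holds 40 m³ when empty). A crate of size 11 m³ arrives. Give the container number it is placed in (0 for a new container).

3

Containers with room: container 3 (18 m³).
The first with room is container 3.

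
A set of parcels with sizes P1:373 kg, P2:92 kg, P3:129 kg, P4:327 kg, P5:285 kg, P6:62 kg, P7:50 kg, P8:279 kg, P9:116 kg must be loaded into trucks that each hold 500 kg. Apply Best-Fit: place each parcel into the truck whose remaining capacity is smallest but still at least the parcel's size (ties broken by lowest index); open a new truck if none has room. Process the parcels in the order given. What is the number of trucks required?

4

P1 (373 kg) → truck 1 (remaining 127 kg)
P2 (92 kg) → truck 1 (remaining 35 kg)
P3 (129 kg) → truck 2 (remaining 371 kg)
P4 (327 kg) → truck 2 (remaining 44 kg)
P5 (285 kg) → truck 3 (remaining 215 kg)
P6 (62 kg) → truck 3 (remaining 153 kg)
P7 (50 kg) → truck 3 (remaining 103 kg)
P8 (279 kg) → truck 4 (remaining 221 kg)
P9 (116 kg) → truck 4 (remaining 105 kg)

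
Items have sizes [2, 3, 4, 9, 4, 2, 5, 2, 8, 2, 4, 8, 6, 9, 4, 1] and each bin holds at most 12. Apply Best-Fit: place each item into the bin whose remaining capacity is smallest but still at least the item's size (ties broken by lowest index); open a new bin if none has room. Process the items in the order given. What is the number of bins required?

7

bin 1: place 2, 10 left
bin 1: place 3, 7 left
bin 1: place 4, 3 left
bin 2: place 9, 3 left
bin 3: place 4, 8 left
bin 1: place 2, 1 left
bin 3: place 5, 3 left
bin 2: place 2, 1 left
bin 4: place 8, 4 left
bin 3: place 2, 1 left
bin 4: place 4, 0 left
bin 5: place 8, 4 left
bin 6: place 6, 6 left
bin 7: place 9, 3 left
bin 5: place 4, 0 left
bin 1: place 1, 0 left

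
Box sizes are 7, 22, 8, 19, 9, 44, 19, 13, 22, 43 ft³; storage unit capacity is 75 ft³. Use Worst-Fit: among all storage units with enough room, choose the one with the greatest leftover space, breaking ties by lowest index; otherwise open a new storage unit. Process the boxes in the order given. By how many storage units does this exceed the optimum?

Worst-Fit: [7,22,8,19,9] [44,19] [13,22] [43] → 4 storage units.
Total size 206 ft³; any packing needs at least ⌈206/75⌉ = 3 storage units.
An optimal packing achieves that bound: [44,22,9] [43,22,8] [19,19,13,7] → 3 storage units.
Excess: 4 − 3 = 1.

1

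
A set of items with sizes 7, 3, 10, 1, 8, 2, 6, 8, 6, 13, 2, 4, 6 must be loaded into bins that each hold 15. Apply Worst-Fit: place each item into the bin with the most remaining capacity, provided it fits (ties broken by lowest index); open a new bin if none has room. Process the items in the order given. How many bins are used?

bin 1: place 7, 8 left
bin 1: place 3, 5 left
bin 2: place 10, 5 left
bin 1: place 1, 4 left
bin 3: place 8, 7 left
bin 3: place 2, 5 left
bin 4: place 6, 9 left
bin 4: place 8, 1 left
bin 5: place 6, 9 left
bin 6: place 13, 2 left
bin 5: place 2, 7 left
bin 5: place 4, 3 left
bin 7: place 6, 9 left
Final bins: [7,3,1] [10] [8,2] [6,8] [6,2,4] [13] [6].

7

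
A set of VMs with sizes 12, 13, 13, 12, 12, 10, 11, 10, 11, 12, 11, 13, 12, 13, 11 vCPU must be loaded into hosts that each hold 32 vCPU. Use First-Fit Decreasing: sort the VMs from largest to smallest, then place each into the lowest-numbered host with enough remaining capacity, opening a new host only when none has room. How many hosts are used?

7 hosts

Sorted descending: 13, 13, 13, 13, 12, 12, 12, 12, 12, 11, 11, 11, 11, 10, 10.
Put 13 vCPU in host 1; 19 vCPU remain.
Put 13 vCPU in host 1; 6 vCPU remain.
Put 13 vCPU in host 2; 19 vCPU remain.
Put 13 vCPU in host 2; 6 vCPU remain.
Put 12 vCPU in host 3; 20 vCPU remain.
Put 12 vCPU in host 3; 8 vCPU remain.
Put 12 vCPU in host 4; 20 vCPU remain.
Put 12 vCPU in host 4; 8 vCPU remain.
Put 12 vCPU in host 5; 20 vCPU remain.
Put 11 vCPU in host 5; 9 vCPU remain.
Put 11 vCPU in host 6; 21 vCPU remain.
Put 11 vCPU in host 6; 10 vCPU remain.
Put 11 vCPU in host 7; 21 vCPU remain.
Put 10 vCPU in host 6; 0 vCPU remain.
Put 10 vCPU in host 7; 11 vCPU remain.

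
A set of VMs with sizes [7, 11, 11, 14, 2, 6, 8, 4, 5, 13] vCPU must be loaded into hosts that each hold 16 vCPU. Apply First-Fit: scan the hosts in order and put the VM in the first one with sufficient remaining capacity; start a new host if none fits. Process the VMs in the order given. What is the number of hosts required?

6 hosts

host 1: place 7 vCPU, 9 vCPU left
host 2: place 11 vCPU, 5 vCPU left
host 3: place 11 vCPU, 5 vCPU left
host 4: place 14 vCPU, 2 vCPU left
host 1: place 2 vCPU, 7 vCPU left
host 1: place 6 vCPU, 1 vCPU left
host 5: place 8 vCPU, 8 vCPU left
host 2: place 4 vCPU, 1 vCPU left
host 3: place 5 vCPU, 0 vCPU left
host 6: place 13 vCPU, 3 vCPU left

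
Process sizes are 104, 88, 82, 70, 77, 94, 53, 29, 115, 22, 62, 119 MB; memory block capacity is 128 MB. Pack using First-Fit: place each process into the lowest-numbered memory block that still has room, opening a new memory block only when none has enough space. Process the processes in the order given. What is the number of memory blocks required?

9

Put 104 MB in memory block 1; 24 MB remain.
Put 88 MB in memory block 2; 40 MB remain.
Put 82 MB in memory block 3; 46 MB remain.
Put 70 MB in memory block 4; 58 MB remain.
Put 77 MB in memory block 5; 51 MB remain.
Put 94 MB in memory block 6; 34 MB remain.
Put 53 MB in memory block 4; 5 MB remain.
Put 29 MB in memory block 2; 11 MB remain.
Put 115 MB in memory block 7; 13 MB remain.
Put 22 MB in memory block 1; 2 MB remain.
Put 62 MB in memory block 8; 66 MB remain.
Put 119 MB in memory block 9; 9 MB remain.
Final memory blocks: [104,22] [88,29] [82] [70,53] [77] [94] [115] [62] [119].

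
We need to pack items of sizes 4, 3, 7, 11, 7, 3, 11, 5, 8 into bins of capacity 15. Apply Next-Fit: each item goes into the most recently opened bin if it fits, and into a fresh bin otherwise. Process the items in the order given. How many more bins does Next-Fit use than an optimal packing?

Next-Fit: [4,3,7] [11] [7,3] [11] [5,8] → 5 bins.
Total size 59; any packing needs at least ⌈59/15⌉ = 4 bins.
An optimal packing achieves that bound: [11,4] [11,3] [8,7] [7,5,3] → 4 bins.
Excess: 5 − 4 = 1.

1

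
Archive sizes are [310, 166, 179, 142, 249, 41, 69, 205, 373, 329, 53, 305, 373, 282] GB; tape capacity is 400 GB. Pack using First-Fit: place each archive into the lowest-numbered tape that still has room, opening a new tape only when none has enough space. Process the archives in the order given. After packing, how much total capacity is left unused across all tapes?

524

tape 1: place 310 GB, 90 GB left
tape 2: place 166 GB, 234 GB left
tape 2: place 179 GB, 55 GB left
tape 3: place 142 GB, 258 GB left
tape 3: place 249 GB, 9 GB left
tape 1: place 41 GB, 49 GB left
tape 4: place 69 GB, 331 GB left
tape 4: place 205 GB, 126 GB left
tape 5: place 373 GB, 27 GB left
tape 6: place 329 GB, 71 GB left
tape 2: place 53 GB, 2 GB left
tape 7: place 305 GB, 95 GB left
tape 8: place 373 GB, 27 GB left
tape 9: place 282 GB, 118 GB left
9 tapes × 400 GB = 3600 GB; used 3076 GB; unused 524 GB.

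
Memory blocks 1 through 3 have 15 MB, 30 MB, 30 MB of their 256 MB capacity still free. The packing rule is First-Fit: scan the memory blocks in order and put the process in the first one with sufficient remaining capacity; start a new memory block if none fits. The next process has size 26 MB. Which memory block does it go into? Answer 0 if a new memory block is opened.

2

Memory blocks with room: memory block 2 (30 MB), memory block 3 (30 MB).
The first with room is memory block 2.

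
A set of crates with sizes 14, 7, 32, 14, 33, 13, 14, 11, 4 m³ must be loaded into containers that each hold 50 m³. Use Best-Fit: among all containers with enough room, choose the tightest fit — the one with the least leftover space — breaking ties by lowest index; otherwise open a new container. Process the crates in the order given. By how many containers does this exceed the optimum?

Best-Fit: [14,7,14,11,4] [32,14] [33,13] → 3 containers.
Total size 142 m³; any packing needs at least ⌈142/50⌉ = 3 containers.
So 3 is already optimal.

0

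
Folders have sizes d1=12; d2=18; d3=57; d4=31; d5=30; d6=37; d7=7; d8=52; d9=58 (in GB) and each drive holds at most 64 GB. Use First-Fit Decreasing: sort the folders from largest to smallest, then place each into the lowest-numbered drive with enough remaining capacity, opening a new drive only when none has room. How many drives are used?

Sorted descending: 58, 57, 52, 37, 31, 30, 18, 12, 7.
58 GB → drive 1 (remaining 6 GB)
57 GB → drive 2 (remaining 7 GB)
52 GB → drive 3 (remaining 12 GB)
37 GB → drive 4 (remaining 27 GB)
31 GB → drive 5 (remaining 33 GB)
30 GB → drive 5 (remaining 3 GB)
18 GB → drive 4 (remaining 9 GB)
12 GB → drive 3 (remaining 0 GB)
7 GB → drive 2 (remaining 0 GB)
Final drives: [58] [57,7] [52,12] [37,18] [31,30].

5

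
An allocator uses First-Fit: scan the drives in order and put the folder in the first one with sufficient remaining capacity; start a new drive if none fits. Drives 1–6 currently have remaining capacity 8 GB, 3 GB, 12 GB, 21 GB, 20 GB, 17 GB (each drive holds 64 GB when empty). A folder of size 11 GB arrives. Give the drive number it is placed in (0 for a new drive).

Drives with room: drive 3 (12 GB), drive 4 (21 GB), drive 5 (20 GB), drive 6 (17 GB).
The first with room is drive 3.

3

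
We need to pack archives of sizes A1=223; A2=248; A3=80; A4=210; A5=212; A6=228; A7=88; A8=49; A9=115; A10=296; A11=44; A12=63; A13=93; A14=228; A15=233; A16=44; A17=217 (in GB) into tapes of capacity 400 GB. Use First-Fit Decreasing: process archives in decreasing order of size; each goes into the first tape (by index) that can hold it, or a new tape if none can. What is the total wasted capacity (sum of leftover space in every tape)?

929

Sorted descending: 296, 248, 233, 228, 228, 223, 217, 212, 210, 115, 93, 88, 80, 63, 49, 44, 44.
tape 1: place 296 GB, 104 GB left
tape 2: place 248 GB, 152 GB left
tape 3: place 233 GB, 167 GB left
tape 4: place 228 GB, 172 GB left
tape 5: place 228 GB, 172 GB left
tape 6: place 223 GB, 177 GB left
tape 7: place 217 GB, 183 GB left
tape 8: place 212 GB, 188 GB left
tape 9: place 210 GB, 190 GB left
tape 2: place 115 GB, 37 GB left
tape 1: place 93 GB, 11 GB left
tape 3: place 88 GB, 79 GB left
tape 4: place 80 GB, 92 GB left
tape 3: place 63 GB, 16 GB left
tape 4: place 49 GB, 43 GB left
tape 5: place 44 GB, 128 GB left
tape 5: place 44 GB, 84 GB left
9 tapes × 400 GB = 3600 GB; used 2671 GB; unused 929 GB.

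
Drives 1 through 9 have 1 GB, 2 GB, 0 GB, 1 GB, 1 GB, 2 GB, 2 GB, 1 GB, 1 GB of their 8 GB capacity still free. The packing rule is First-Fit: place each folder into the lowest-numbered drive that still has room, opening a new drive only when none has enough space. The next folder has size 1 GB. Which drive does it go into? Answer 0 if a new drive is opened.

Drives with room: drive 1 (1 GB), drive 2 (2 GB), drive 4 (1 GB), drive 5 (1 GB), drive 6 (2 GB), drive 7 (2 GB), drive 8 (1 GB), drive 9 (1 GB).
The first with room is drive 1.

1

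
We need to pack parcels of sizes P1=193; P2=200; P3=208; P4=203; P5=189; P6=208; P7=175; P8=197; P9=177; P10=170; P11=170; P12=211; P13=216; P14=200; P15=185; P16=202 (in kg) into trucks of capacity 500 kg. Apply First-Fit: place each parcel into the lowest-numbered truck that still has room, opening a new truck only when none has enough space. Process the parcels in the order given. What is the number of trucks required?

P1 (193 kg) → truck 1 (remaining 307 kg)
P2 (200 kg) → truck 1 (remaining 107 kg)
P3 (208 kg) → truck 2 (remaining 292 kg)
P4 (203 kg) → truck 2 (remaining 89 kg)
P5 (189 kg) → truck 3 (remaining 311 kg)
P6 (208 kg) → truck 3 (remaining 103 kg)
P7 (175 kg) → truck 4 (remaining 325 kg)
P8 (197 kg) → truck 4 (remaining 128 kg)
P9 (177 kg) → truck 5 (remaining 323 kg)
P10 (170 kg) → truck 5 (remaining 153 kg)
P11 (170 kg) → truck 6 (remaining 330 kg)
P12 (211 kg) → truck 6 (remaining 119 kg)
P13 (216 kg) → truck 7 (remaining 284 kg)
P14 (200 kg) → truck 7 (remaining 84 kg)
P15 (185 kg) → truck 8 (remaining 315 kg)
P16 (202 kg) → truck 8 (remaining 113 kg)
Final trucks: [193,200] [208,203] [189,208] [175,197] [177,170] [170,211] [216,200] [185,202].

8 trucks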